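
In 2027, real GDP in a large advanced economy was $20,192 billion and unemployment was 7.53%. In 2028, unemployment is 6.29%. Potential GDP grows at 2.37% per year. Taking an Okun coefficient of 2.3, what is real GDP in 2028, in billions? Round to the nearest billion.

Δu = 6.29 - 7.53 = -1.24 points.
Okun's law (growth form): g_Y = g_Y* - β × Δu = 2.37 - 2.3 × (-1.24) = 2.37 + 2.852 = 5.222%.
Real GDP in the next year = 20192 × (1 + 5.222/100) = 20192 × 1.05222 ≈ 21246 billion.

$21,246 billion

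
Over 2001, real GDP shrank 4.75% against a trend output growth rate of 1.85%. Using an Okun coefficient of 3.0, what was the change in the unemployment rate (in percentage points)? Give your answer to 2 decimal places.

2.20 percentage points

Growth-rate Okun's law: g_Y = g_Y* - β × Δu, so Δu = (g_Y* - g_Y)/β.
Δu = (1.85 + 4.75)/3.0 = 6.6/3.0 = 2.20 percentage points.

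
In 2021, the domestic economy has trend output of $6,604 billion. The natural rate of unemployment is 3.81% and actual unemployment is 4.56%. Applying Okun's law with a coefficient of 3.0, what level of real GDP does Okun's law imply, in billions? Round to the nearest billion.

Unemployment gap = 4.56 - 3.81 = 0.75 points, so the output gap is -3 × 0.75 = -2.25%.
Actual GDP = 6604 × (1 - 2.25/100) = 6604 × 0.9775 ≈ 6455 billion.

$6,455 billion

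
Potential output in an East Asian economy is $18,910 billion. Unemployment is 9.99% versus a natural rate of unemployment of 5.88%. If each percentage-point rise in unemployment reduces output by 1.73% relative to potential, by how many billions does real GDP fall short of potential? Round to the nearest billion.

$1,345 billion

Output gap = -1.73 × (9.99 - 5.88) = -1.73 × 4.11 = -7.1103%.
Actual GDP ≈ 18910 × 0.928897 ≈ 17565 billion, so the shortfall is 18910 - 17565 = 1345 billion.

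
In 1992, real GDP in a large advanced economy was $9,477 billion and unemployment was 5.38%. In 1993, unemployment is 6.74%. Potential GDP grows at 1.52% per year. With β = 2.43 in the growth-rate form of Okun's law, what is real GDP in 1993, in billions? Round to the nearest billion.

Δu = 6.74 - 5.38 = 1.36 points.
Okun's law (growth form): g_Y = g_Y* - β × Δu = 1.52 - 2.43 × (1.36) = 1.52 - 3.3048 = -1.7848%.
Real GDP in the next year = 9477 × (1 - 1.7848/100) = 9477 × 0.982152 ≈ 9308 billion.

$9,308 billion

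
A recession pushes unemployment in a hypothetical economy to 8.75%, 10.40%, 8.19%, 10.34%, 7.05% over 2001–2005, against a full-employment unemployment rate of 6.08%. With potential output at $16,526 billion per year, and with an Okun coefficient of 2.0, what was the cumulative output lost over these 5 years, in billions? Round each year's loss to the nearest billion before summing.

Year 2001: gap = -2.0 × (8.75 - 6.08) = -5.34%, loss ≈ 16526 × 5.34/100 ≈ 882.
Year 2002: gap = -2.0 × (10.4 - 6.08) = -8.64%, loss ≈ 16526 × 8.64/100 ≈ 1428.
Year 2003: gap = -2.0 × (8.19 - 6.08) = -4.22%, loss ≈ 16526 × 4.22/100 ≈ 697.
Year 2004: gap = -2.0 × (10.34 - 6.08) = -8.52%, loss ≈ 16526 × 8.52/100 ≈ 1408.
Year 2005: gap = -2.0 × (7.05 - 6.08) = -1.94%, loss ≈ 16526 × 1.94/100 ≈ 321.
Total lost output = 882 + 1428 + 697 + 1408 + 321 = 4736 billion.

$4,736 billion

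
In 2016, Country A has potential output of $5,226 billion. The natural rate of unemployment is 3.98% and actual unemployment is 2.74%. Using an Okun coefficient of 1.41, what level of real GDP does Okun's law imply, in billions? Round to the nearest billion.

$5,317 billion

Unemployment gap = 2.74 - 3.98 = -1.24 points, so the output gap is -1.41 × (-1.24) = 1.7484%.
Actual GDP = 5226 × (1 + 1.7484/100) = 5226 × 1.017484 ≈ 5317 billion.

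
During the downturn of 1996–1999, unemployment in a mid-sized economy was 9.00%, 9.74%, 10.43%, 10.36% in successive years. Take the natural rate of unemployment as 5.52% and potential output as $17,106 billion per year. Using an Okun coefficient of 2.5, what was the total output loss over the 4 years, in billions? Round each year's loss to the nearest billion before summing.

$7,463 billion

Year 1996: gap = -2.5 × (9 - 5.52) = -8.7%, loss ≈ 17106 × 8.7/100 ≈ 1488.
Year 1997: gap = -2.5 × (9.74 - 5.52) = -10.55%, loss ≈ 17106 × 10.55/100 ≈ 1805.
Year 1998: gap = -2.5 × (10.43 - 5.52) = -12.275%, loss ≈ 17106 × 12.275/100 ≈ 2100.
Year 1999: gap = -2.5 × (10.36 - 5.52) = -12.1%, loss ≈ 17106 × 12.1/100 ≈ 2070.
Total lost output = 1488 + 1805 + 2100 + 2070 = 7463 billion.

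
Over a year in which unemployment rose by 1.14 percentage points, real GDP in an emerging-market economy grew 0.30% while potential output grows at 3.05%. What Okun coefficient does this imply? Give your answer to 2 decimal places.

Growth form: g_Y = g_Y* - β × Δu, so β = (g_Y* - g_Y)/Δu.
β = (3.05 - 0.3)/1.14 = 2.75/1.14 = 2.41.

β ≈ 2.41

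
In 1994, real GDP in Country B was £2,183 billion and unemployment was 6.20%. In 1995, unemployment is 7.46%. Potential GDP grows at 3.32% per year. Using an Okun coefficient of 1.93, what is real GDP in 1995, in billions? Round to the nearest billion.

Δu = 7.46 - 6.2 = 1.26 points.
Okun's law (growth form): g_Y = g_Y* - β × Δu = 3.32 - 1.93 × (1.26) = 3.32 - 2.4318 = 0.8882%.
Real GDP in the next year = 2183 × (1 + 0.8882/100) = 2183 × 1.008882 ≈ 2202 billion.

£2,202 billion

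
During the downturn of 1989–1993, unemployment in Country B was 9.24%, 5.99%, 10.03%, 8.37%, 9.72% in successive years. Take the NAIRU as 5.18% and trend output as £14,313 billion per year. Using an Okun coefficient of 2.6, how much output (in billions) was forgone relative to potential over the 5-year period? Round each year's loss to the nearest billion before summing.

£6,494 billion

Year 1989: gap = -2.6 × (9.24 - 5.18) = -10.556%, loss ≈ 14313 × 10.556/100 ≈ 1511.
Year 1990: gap = -2.6 × (5.99 - 5.18) = -2.106%, loss ≈ 14313 × 2.106/100 ≈ 301.
Year 1991: gap = -2.6 × (10.03 - 5.18) = -12.61%, loss ≈ 14313 × 12.61/100 ≈ 1805.
Year 1992: gap = -2.6 × (8.37 - 5.18) = -8.294%, loss ≈ 14313 × 8.294/100 ≈ 1187.
Year 1993: gap = -2.6 × (9.72 - 5.18) = -11.804%, loss ≈ 14313 × 11.804/100 ≈ 1690.
Total lost output = 1511 + 301 + 1805 + 1187 + 1690 = 6494 billion.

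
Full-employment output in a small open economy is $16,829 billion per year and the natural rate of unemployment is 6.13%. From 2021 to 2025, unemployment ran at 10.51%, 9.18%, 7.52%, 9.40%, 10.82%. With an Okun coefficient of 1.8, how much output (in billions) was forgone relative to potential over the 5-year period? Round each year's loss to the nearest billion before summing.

$5,084 billion

Year 2021: gap = -1.8 × (10.51 - 6.13) = -7.884%, loss ≈ 16829 × 7.884/100 ≈ 1327.
Year 2022: gap = -1.8 × (9.18 - 6.13) = -5.49%, loss ≈ 16829 × 5.49/100 ≈ 924.
Year 2023: gap = -1.8 × (7.52 - 6.13) = -2.502%, loss ≈ 16829 × 2.502/100 ≈ 421.
Year 2024: gap = -1.8 × (9.4 - 6.13) = -5.886%, loss ≈ 16829 × 5.886/100 ≈ 991.
Year 2025: gap = -1.8 × (10.82 - 6.13) = -8.442%, loss ≈ 16829 × 8.442/100 ≈ 1421.
Total lost output = 1327 + 924 + 421 + 991 + 1421 = 5084 billion.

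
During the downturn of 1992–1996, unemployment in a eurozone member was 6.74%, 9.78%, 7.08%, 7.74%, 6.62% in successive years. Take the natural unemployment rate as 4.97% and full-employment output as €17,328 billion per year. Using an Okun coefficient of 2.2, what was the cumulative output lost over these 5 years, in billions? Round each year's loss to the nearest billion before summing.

Year 1992: gap = -2.2 × (6.74 - 4.97) = -3.894%, loss ≈ 17328 × 3.894/100 ≈ 675.
Year 1993: gap = -2.2 × (9.78 - 4.97) = -10.582%, loss ≈ 17328 × 10.582/100 ≈ 1834.
Year 1994: gap = -2.2 × (7.08 - 4.97) = -4.642%, loss ≈ 17328 × 4.642/100 ≈ 804.
Year 1995: gap = -2.2 × (7.74 - 4.97) = -6.094%, loss ≈ 17328 × 6.094/100 ≈ 1056.
Year 1996: gap = -2.2 × (6.62 - 4.97) = -3.63%, loss ≈ 17328 × 3.63/100 ≈ 629.
Total lost output = 675 + 1834 + 804 + 1056 + 629 = 4998 billion.

€4,998 billion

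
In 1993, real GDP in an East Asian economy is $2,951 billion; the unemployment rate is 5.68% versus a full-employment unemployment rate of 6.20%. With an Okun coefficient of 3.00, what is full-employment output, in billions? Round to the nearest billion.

$2,906 billion

Unemployment gap = 5.68 - 6.2 = -0.52 points, so output gap = -3 × (-0.52) = 1.56%.
Since Y = Y* × (1 + gap/100), Y* = 2951/1.0156 ≈ 2906 billion.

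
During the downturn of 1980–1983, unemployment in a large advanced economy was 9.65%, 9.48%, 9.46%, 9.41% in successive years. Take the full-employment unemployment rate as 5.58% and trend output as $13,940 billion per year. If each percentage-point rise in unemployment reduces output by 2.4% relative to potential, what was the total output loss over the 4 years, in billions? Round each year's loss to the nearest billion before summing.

$5,246 billion

Year 1980: gap = -2.4 × (9.65 - 5.58) = -9.768%, loss ≈ 13940 × 9.768/100 ≈ 1362.
Year 1981: gap = -2.4 × (9.48 - 5.58) = -9.36%, loss ≈ 13940 × 9.36/100 ≈ 1305.
Year 1982: gap = -2.4 × (9.46 - 5.58) = -9.312%, loss ≈ 13940 × 9.312/100 ≈ 1298.
Year 1983: gap = -2.4 × (9.41 - 5.58) = -9.192%, loss ≈ 13940 × 9.192/100 ≈ 1281.
Total lost output = 1362 + 1305 + 1298 + 1281 = 5246 billion.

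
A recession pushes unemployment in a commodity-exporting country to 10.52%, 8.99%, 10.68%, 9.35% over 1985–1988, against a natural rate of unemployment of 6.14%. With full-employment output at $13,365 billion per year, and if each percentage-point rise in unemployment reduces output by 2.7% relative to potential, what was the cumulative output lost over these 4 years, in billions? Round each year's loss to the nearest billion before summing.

Year 1985: gap = -2.7 × (10.52 - 6.14) = -11.826%, loss ≈ 13365 × 11.826/100 ≈ 1581.
Year 1986: gap = -2.7 × (8.99 - 6.14) = -7.695%, loss ≈ 13365 × 7.695/100 ≈ 1028.
Year 1987: gap = -2.7 × (10.68 - 6.14) = -12.258%, loss ≈ 13365 × 12.258/100 ≈ 1638.
Year 1988: gap = -2.7 × (9.35 - 6.14) = -8.667%, loss ≈ 13365 × 8.667/100 ≈ 1158.
Total lost output = 1581 + 1028 + 1638 + 1158 = 5405 billion.

$5,405 billion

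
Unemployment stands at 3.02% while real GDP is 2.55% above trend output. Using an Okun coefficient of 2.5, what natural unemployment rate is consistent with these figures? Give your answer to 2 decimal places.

From Okun's law, u - u* = -(output gap)/β = -(2.55)/2.5 = -1.02 points.
So u* = 3.02 + 1.02 = 4.04%.

4.04%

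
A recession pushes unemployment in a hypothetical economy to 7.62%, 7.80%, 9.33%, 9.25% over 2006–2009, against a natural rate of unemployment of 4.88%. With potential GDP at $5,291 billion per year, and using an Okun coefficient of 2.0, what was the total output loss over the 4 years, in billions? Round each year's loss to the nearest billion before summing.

Year 2006: gap = -2.0 × (7.62 - 4.88) = -5.48%, loss ≈ 5291 × 5.48/100 ≈ 290.
Year 2007: gap = -2.0 × (7.8 - 4.88) = -5.84%, loss ≈ 5291 × 5.84/100 ≈ 309.
Year 2008: gap = -2.0 × (9.33 - 4.88) = -8.9%, loss ≈ 5291 × 8.9/100 ≈ 471.
Year 2009: gap = -2.0 × (9.25 - 4.88) = -8.74%, loss ≈ 5291 × 8.74/100 ≈ 462.
Total lost output = 290 + 309 + 471 + 462 = 1532 billion.

$1,532 billion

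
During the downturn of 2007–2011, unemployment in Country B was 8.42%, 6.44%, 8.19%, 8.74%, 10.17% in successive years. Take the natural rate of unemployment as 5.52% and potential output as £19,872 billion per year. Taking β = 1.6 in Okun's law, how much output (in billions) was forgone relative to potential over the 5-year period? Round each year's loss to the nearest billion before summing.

£4,566 billion

Year 2007: gap = -1.6 × (8.42 - 5.52) = -4.64%, loss ≈ 19872 × 4.64/100 ≈ 922.
Year 2008: gap = -1.6 × (6.44 - 5.52) = -1.472%, loss ≈ 19872 × 1.472/100 ≈ 293.
Year 2009: gap = -1.6 × (8.19 - 5.52) = -4.272%, loss ≈ 19872 × 4.272/100 ≈ 849.
Year 2010: gap = -1.6 × (8.74 - 5.52) = -5.152%, loss ≈ 19872 × 5.152/100 ≈ 1024.
Year 2011: gap = -1.6 × (10.17 - 5.52) = -7.44%, loss ≈ 19872 × 7.44/100 ≈ 1478.
Total lost output = 922 + 293 + 849 + 1024 + 1478 = 4566 billion.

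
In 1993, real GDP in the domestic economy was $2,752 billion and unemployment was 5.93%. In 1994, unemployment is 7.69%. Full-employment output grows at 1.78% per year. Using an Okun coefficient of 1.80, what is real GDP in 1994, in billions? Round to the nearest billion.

$2,714 billion

Δu = 7.69 - 5.93 = 1.76 points.
Okun's law (growth form): g_Y = g_Y* - β × Δu = 1.78 - 1.80 × (1.76) = 1.78 - 3.168 = -1.388%.
Real GDP in the next year = 2752 × (1 - 1.388/100) = 2752 × 0.98612 ≈ 2714 billion.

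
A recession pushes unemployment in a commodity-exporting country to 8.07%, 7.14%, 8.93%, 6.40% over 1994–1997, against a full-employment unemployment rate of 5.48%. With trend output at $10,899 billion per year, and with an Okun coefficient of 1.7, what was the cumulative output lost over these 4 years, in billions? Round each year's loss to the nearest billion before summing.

Year 1994: gap = -1.7 × (8.07 - 5.48) = -4.403%, loss ≈ 10899 × 4.403/100 ≈ 480.
Year 1995: gap = -1.7 × (7.14 - 5.48) = -2.822%, loss ≈ 10899 × 2.822/100 ≈ 308.
Year 1996: gap = -1.7 × (8.93 - 5.48) = -5.865%, loss ≈ 10899 × 5.865/100 ≈ 639.
Year 1997: gap = -1.7 × (6.4 - 5.48) = -1.564%, loss ≈ 10899 × 1.564/100 ≈ 170.
Total lost output = 480 + 308 + 639 + 170 = 1597 billion.

$1,597 billion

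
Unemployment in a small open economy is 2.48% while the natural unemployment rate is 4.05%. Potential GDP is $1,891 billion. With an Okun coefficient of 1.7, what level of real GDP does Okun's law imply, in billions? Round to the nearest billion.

$1,941 billion

Unemployment gap = 2.48 - 4.05 = -1.57 points, so the output gap is -1.7 × (-1.57) = 2.669%.
Actual GDP = 1891 × (1 + 2.669/100) = 1891 × 1.02669 ≈ 1941 billion.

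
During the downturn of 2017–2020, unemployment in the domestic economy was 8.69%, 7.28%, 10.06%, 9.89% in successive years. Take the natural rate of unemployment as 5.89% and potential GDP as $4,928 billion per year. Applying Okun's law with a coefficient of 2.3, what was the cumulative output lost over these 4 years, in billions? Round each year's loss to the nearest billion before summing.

Year 2017: gap = -2.3 × (8.69 - 5.89) = -6.44%, loss ≈ 4928 × 6.44/100 ≈ 317.
Year 2018: gap = -2.3 × (7.28 - 5.89) = -3.197%, loss ≈ 4928 × 3.197/100 ≈ 158.
Year 2019: gap = -2.3 × (10.06 - 5.89) = -9.591%, loss ≈ 4928 × 9.591/100 ≈ 473.
Year 2020: gap = -2.3 × (9.89 - 5.89) = -9.2%, loss ≈ 4928 × 9.2/100 ≈ 453.
Total lost output = 317 + 158 + 473 + 453 = 1401 billion.

$1,401 billion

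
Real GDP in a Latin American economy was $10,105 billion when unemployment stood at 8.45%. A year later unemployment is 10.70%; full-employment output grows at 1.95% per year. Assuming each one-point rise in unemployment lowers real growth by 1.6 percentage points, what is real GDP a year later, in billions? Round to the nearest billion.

Δu = 10.7 - 8.45 = 2.25 points.
Okun's law (growth form): g_Y = g_Y* - β × Δu = 1.95 - 1.6 × (2.25) = 1.95 - 3.6 = -1.65%.
Real GDP in the next year = 10105 × (1 - 1.65/100) = 10105 × 0.9835 ≈ 9938 billion.

$9,938 billion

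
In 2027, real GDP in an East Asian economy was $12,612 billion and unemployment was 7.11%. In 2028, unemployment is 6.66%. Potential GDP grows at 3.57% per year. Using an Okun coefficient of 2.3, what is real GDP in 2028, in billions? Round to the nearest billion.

Δu = 6.66 - 7.11 = -0.45 points.
Okun's law (growth form): g_Y = g_Y* - β × Δu = 3.57 - 2.3 × (-0.45) = 3.57 + 1.035 = 4.605%.
Real GDP in the next year = 12612 × (1 + 4.605/100) = 12612 × 1.04605 ≈ 13193 billion.

$13,193 billion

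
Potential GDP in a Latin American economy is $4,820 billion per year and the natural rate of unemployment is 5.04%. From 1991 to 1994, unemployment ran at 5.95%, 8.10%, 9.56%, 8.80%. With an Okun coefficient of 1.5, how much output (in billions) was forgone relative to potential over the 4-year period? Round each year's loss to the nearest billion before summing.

$886 billion

Year 1991: gap = -1.5 × (5.95 - 5.04) = -1.365%, loss ≈ 4820 × 1.365/100 ≈ 66.
Year 1992: gap = -1.5 × (8.1 - 5.04) = -4.59%, loss ≈ 4820 × 4.59/100 ≈ 221.
Year 1993: gap = -1.5 × (9.56 - 5.04) = -6.78%, loss ≈ 4820 × 6.78/100 ≈ 327.
Year 1994: gap = -1.5 × (8.8 - 5.04) = -5.64%, loss ≈ 4820 × 5.64/100 ≈ 272.
Total lost output = 66 + 221 + 327 + 272 = 886 billion.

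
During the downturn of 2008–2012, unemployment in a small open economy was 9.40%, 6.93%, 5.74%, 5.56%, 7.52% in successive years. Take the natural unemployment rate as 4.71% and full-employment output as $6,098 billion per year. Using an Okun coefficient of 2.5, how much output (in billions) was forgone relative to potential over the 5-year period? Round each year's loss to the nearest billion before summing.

$1,768 billion

Year 2008: gap = -2.5 × (9.4 - 4.71) = -11.725%, loss ≈ 6098 × 11.725/100 ≈ 715.
Year 2009: gap = -2.5 × (6.93 - 4.71) = -5.55%, loss ≈ 6098 × 5.55/100 ≈ 338.
Year 2010: gap = -2.5 × (5.74 - 4.71) = -2.575%, loss ≈ 6098 × 2.575/100 ≈ 157.
Year 2011: gap = -2.5 × (5.56 - 4.71) = -2.125%, loss ≈ 6098 × 2.125/100 ≈ 130.
Year 2012: gap = -2.5 × (7.52 - 4.71) = -7.025%, loss ≈ 6098 × 7.025/100 ≈ 428.
Total lost output = 715 + 338 + 157 + 130 + 428 = 1768 billion.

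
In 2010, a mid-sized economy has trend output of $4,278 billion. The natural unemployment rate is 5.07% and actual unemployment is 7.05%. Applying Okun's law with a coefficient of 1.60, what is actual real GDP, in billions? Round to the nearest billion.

Unemployment gap = 7.05 - 5.07 = 1.98 points, so the output gap is -1.6 × 1.98 = -3.168%.
Actual GDP = 4278 × (1 - 3.168/100) = 4278 × 0.96832 ≈ 4142 billion.

$4,142 billion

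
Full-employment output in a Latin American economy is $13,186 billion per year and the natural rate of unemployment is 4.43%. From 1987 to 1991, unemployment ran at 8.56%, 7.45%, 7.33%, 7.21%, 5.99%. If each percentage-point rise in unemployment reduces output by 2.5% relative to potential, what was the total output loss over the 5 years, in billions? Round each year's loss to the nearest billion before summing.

$4,743 billion

Year 1987: gap = -2.5 × (8.56 - 4.43) = -10.325%, loss ≈ 13186 × 10.325/100 ≈ 1361.
Year 1988: gap = -2.5 × (7.45 - 4.43) = -7.55%, loss ≈ 13186 × 7.55/100 ≈ 996.
Year 1989: gap = -2.5 × (7.33 - 4.43) = -7.25%, loss ≈ 13186 × 7.25/100 ≈ 956.
Year 1990: gap = -2.5 × (7.21 - 4.43) = -6.95%, loss ≈ 13186 × 6.95/100 ≈ 916.
Year 1991: gap = -2.5 × (5.99 - 4.43) = -3.9%, loss ≈ 13186 × 3.9/100 ≈ 514.
Total lost output = 1361 + 996 + 956 + 916 + 514 = 4743 billion.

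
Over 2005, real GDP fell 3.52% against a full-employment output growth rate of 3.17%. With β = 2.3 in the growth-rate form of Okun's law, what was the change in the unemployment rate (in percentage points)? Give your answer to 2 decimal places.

Growth-rate Okun's law: g_Y = g_Y* - β × Δu, so Δu = (g_Y* - g_Y)/β.
Δu = (3.17 + 3.52)/2.3 = 6.69/2.3 = 2.91 percentage points.

2.91 percentage points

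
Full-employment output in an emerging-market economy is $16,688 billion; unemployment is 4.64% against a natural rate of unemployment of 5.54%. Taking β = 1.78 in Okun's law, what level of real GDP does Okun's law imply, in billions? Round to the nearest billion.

Unemployment gap = 4.64 - 5.54 = -0.9 points, so the output gap is -1.78 × (-0.9) = 1.602%.
Actual GDP = 16688 × (1 + 1.602/100) = 16688 × 1.01602 ≈ 16955 billion.

$16,955 billion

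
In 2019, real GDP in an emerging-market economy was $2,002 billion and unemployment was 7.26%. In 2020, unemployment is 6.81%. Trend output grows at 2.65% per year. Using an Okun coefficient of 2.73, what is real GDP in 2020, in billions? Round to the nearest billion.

$2,080 billion

Δu = 6.81 - 7.26 = -0.45 points.
Okun's law (growth form): g_Y = g_Y* - β × Δu = 2.65 - 2.73 × (-0.45) = 2.65 + 1.2285 = 3.8785%.
Real GDP in the next year = 2002 × (1 + 3.8785/100) = 2002 × 1.038785 ≈ 2080 billion.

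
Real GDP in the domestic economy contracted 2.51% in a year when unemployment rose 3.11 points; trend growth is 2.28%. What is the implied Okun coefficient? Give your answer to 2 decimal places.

β ≈ 1.54

Growth form: g_Y = g_Y* - β × Δu, so β = (g_Y* - g_Y)/Δu.
β = (2.28 + 2.51)/3.11 = 4.79/3.11 = 1.54.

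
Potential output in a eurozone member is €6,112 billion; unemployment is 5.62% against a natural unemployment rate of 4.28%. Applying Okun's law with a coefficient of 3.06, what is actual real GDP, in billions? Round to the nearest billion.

€5,861 billion

Unemployment gap = 5.62 - 4.28 = 1.34 points, so the output gap is -3.06 × 1.34 = -4.1004%.
Actual GDP = 6112 × (1 - 4.1004/100) = 6112 × 0.958996 ≈ 5861 billion.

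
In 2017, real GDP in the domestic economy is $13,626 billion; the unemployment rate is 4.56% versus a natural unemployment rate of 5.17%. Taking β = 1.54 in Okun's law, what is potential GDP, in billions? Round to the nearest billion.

$13,499 billion

Unemployment gap = 4.56 - 5.17 = -0.61 points, so output gap = -1.54 × (-0.61) = 0.9394%.
Since Y = Y* × (1 + gap/100), Y* = 13626/1.009394 ≈ 13499 billion.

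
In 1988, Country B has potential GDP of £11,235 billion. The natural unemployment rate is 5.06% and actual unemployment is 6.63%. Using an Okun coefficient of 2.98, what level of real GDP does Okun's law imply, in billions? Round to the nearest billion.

£10,709 billion

Unemployment gap = 6.63 - 5.06 = 1.57 points, so the output gap is -2.98 × 1.57 = -4.6786%.
Actual GDP = 11235 × (1 - 4.6786/100) = 11235 × 0.953214 ≈ 10709 billion.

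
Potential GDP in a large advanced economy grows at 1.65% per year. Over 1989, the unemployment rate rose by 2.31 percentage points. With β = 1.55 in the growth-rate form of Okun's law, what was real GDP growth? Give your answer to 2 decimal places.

-1.93%

Growth-rate Okun's law: g_Y = g_Y* - β × Δu.
g_Y = 1.65 - 1.55 × (2.31) = 1.65 - 3.5805 = -1.9305%, i.e. -1.93% to 2 d.p.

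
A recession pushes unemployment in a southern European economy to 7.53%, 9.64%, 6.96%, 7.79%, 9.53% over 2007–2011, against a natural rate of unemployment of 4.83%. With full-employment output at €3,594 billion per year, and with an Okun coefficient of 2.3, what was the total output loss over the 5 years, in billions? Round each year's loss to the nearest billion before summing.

Year 2007: gap = -2.3 × (7.53 - 4.83) = -6.21%, loss ≈ 3594 × 6.21/100 ≈ 223.
Year 2008: gap = -2.3 × (9.64 - 4.83) = -11.063%, loss ≈ 3594 × 11.063/100 ≈ 398.
Year 2009: gap = -2.3 × (6.96 - 4.83) = -4.899%, loss ≈ 3594 × 4.899/100 ≈ 176.
Year 2010: gap = -2.3 × (7.79 - 4.83) = -6.808%, loss ≈ 3594 × 6.808/100 ≈ 245.
Year 2011: gap = -2.3 × (9.53 - 4.83) = -10.81%, loss ≈ 3594 × 10.81/100 ≈ 389.
Total lost output = 223 + 398 + 176 + 245 + 389 = 1431 billion.

€1,431 billion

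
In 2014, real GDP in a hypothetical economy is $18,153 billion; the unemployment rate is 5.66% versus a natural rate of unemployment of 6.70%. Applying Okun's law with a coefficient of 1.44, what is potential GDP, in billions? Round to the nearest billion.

Unemployment gap = 5.66 - 6.7 = -1.04 points, so output gap = -1.44 × (-1.04) = 1.4976%.
Since Y = Y* × (1 + gap/100), Y* = 18153/1.014976 ≈ 17885 billion.

$17,885 billion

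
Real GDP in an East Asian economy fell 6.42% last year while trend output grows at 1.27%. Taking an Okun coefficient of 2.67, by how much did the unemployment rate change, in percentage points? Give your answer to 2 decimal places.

Growth-rate Okun's law: g_Y = g_Y* - β × Δu, so Δu = (g_Y* - g_Y)/β.
Δu = (1.27 + 6.42)/2.67 = 7.69/2.67 = 2.88 percentage points.

2.88 percentage points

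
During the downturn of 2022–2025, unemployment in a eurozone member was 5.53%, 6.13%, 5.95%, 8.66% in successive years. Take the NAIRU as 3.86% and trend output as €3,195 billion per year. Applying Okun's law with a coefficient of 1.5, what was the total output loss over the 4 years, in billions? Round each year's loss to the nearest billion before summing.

Year 2022: gap = -1.5 × (5.53 - 3.86) = -2.505%, loss ≈ 3195 × 2.505/100 ≈ 80.
Year 2023: gap = -1.5 × (6.13 - 3.86) = -3.405%, loss ≈ 3195 × 3.405/100 ≈ 109.
Year 2024: gap = -1.5 × (5.95 - 3.86) = -3.135%, loss ≈ 3195 × 3.135/100 ≈ 100.
Year 2025: gap = -1.5 × (8.66 - 3.86) = -7.2%, loss ≈ 3195 × 7.2/100 ≈ 230.
Total lost output = 80 + 109 + 100 + 230 = 519 billion.

€519 billion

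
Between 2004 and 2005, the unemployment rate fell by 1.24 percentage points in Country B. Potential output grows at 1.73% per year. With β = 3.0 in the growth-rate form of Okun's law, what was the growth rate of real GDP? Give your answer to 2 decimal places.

Growth-rate Okun's law: g_Y = g_Y* - β × Δu.
g_Y = 1.73 - 3.0 × (-1.24) = 1.73 + 3.72 = 5.45%, i.e. 5.45% to 2 d.p.

5.45%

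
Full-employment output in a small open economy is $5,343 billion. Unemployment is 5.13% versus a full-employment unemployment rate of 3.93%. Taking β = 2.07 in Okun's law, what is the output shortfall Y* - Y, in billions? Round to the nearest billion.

$133 billion

Output gap = -2.07 × (5.13 - 3.93) = -2.07 × 1.2 = -2.484%.
Actual GDP ≈ 5343 × 0.97516 ≈ 5210 billion, so the shortfall is 5343 - 5210 = 133 billion.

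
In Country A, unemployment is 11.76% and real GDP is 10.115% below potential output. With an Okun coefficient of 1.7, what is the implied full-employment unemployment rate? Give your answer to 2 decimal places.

5.81%

From Okun's law, u - u* = -(output gap)/β = -(-10.115)/1.7 = 5.95 points.
So u* = 11.76 - 5.95 = 5.81%.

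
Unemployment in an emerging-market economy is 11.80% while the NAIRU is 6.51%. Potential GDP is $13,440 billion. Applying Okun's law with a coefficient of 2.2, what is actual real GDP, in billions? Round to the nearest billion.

$11,876 billion

Unemployment gap = 11.8 - 6.51 = 5.29 points, so the output gap is -2.2 × 5.29 = -11.638%.
Actual GDP = 13440 × (1 - 11.638/100) = 13440 × 0.88362 ≈ 11876 billion.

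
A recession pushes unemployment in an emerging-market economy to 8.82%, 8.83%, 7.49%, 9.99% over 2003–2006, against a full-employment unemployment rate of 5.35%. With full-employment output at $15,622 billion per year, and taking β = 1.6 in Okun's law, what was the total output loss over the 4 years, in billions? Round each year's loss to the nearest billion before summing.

$3,432 billion

Year 2003: gap = -1.6 × (8.82 - 5.35) = -5.552%, loss ≈ 15622 × 5.552/100 ≈ 867.
Year 2004: gap = -1.6 × (8.83 - 5.35) = -5.568%, loss ≈ 15622 × 5.568/100 ≈ 870.
Year 2005: gap = -1.6 × (7.49 - 5.35) = -3.424%, loss ≈ 15622 × 3.424/100 ≈ 535.
Year 2006: gap = -1.6 × (9.99 - 5.35) = -7.424%, loss ≈ 15622 × 7.424/100 ≈ 1160.
Total lost output = 867 + 870 + 535 + 1160 = 3432 billion.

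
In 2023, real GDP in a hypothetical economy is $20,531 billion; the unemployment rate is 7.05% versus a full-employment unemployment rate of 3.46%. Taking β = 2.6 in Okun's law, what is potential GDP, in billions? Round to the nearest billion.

$22,645 billion

Unemployment gap = 7.05 - 3.46 = 3.59 points, so output gap = -2.6 × 3.59 = -9.334%.
Since Y = Y* × (1 + gap/100), Y* = 20531/0.90666 ≈ 22645 billion.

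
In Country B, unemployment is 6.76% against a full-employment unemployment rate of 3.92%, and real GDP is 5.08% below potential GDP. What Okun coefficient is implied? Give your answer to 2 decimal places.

β ≈ 1.79

Okun's law: output gap = -β × (u - u*).
-5.08 = -β × (6.76 - 3.92) = -β × 2.84, so β = 5.08/2.84 = 1.79.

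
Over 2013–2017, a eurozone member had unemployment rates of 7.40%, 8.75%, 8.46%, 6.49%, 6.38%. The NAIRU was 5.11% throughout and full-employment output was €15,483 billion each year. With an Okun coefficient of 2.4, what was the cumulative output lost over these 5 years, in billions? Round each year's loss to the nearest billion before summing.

€4,434 billion

Year 2013: gap = -2.4 × (7.4 - 5.11) = -5.496%, loss ≈ 15483 × 5.496/100 ≈ 851.
Year 2014: gap = -2.4 × (8.75 - 5.11) = -8.736%, loss ≈ 15483 × 8.736/100 ≈ 1353.
Year 2015: gap = -2.4 × (8.46 - 5.11) = -8.04%, loss ≈ 15483 × 8.04/100 ≈ 1245.
Year 2016: gap = -2.4 × (6.49 - 5.11) = -3.312%, loss ≈ 15483 × 3.312/100 ≈ 513.
Year 2017: gap = -2.4 × (6.38 - 5.11) = -3.048%, loss ≈ 15483 × 3.048/100 ≈ 472.
Total lost output = 851 + 1353 + 1245 + 513 + 472 = 4434 billion.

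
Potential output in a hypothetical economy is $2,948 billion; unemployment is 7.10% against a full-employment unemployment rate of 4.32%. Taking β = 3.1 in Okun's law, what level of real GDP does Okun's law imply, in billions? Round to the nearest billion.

$2,694 billion

Unemployment gap = 7.1 - 4.32 = 2.78 points, so the output gap is -3.1 × 2.78 = -8.618%.
Actual GDP = 2948 × (1 - 8.618/100) = 2948 × 0.91382 ≈ 2694 billion.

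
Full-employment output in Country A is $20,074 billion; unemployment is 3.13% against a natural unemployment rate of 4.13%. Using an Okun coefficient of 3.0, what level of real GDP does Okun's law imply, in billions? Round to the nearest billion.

Unemployment gap = 3.13 - 4.13 = -1 point, so the output gap is -3 × (-1) = 3%.
Actual GDP = 20074 × (1 + 3/100) = 20074 × 1.03 ≈ 20676 billion.

$20,676 billion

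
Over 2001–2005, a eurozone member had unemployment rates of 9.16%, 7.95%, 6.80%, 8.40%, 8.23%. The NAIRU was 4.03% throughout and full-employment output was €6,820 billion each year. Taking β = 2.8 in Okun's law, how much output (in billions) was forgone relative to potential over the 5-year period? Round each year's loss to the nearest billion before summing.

Year 2001: gap = -2.8 × (9.16 - 4.03) = -14.364%, loss ≈ 6820 × 14.364/100 ≈ 980.
Year 2002: gap = -2.8 × (7.95 - 4.03) = -10.976%, loss ≈ 6820 × 10.976/100 ≈ 749.
Year 2003: gap = -2.8 × (6.8 - 4.03) = -7.756%, loss ≈ 6820 × 7.756/100 ≈ 529.
Year 2004: gap = -2.8 × (8.4 - 4.03) = -12.236%, loss ≈ 6820 × 12.236/100 ≈ 834.
Year 2005: gap = -2.8 × (8.23 - 4.03) = -11.76%, loss ≈ 6820 × 11.76/100 ≈ 802.
Total lost output = 980 + 749 + 529 + 834 + 802 = 3894 billion.

€3,894 billion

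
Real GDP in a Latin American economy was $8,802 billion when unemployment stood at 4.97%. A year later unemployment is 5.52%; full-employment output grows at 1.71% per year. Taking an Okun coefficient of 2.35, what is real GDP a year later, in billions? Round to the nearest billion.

Δu = 5.52 - 4.97 = 0.55 points.
Okun's law (growth form): g_Y = g_Y* - β × Δu = 1.71 - 2.35 × (0.55) = 1.71 - 1.2925 = 0.4175%.
Real GDP in the next year = 8802 × (1 + 0.4175/100) = 8802 × 1.004175 ≈ 8839 billion.

$8,839 billion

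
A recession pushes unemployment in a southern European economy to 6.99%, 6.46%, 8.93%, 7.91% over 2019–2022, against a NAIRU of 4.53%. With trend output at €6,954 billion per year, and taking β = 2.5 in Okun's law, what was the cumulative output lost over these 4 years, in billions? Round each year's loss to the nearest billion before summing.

Year 2019: gap = -2.5 × (6.99 - 4.53) = -6.15%, loss ≈ 6954 × 6.15/100 ≈ 428.
Year 2020: gap = -2.5 × (6.46 - 4.53) = -4.825%, loss ≈ 6954 × 4.825/100 ≈ 336.
Year 2021: gap = -2.5 × (8.93 - 4.53) = -11%, loss ≈ 6954 × 11/100 ≈ 765.
Year 2022: gap = -2.5 × (7.91 - 4.53) = -8.45%, loss ≈ 6954 × 8.45/100 ≈ 588.
Total lost output = 428 + 336 + 765 + 588 = 2117 billion.

€2,117 billion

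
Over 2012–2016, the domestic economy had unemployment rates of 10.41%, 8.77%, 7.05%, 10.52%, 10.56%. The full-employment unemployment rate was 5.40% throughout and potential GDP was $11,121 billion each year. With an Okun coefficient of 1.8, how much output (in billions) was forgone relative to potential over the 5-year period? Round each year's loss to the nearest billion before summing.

$4,066 billion

Year 2012: gap = -1.8 × (10.41 - 5.4) = -9.018%, loss ≈ 11121 × 9.018/100 ≈ 1003.
Year 2013: gap = -1.8 × (8.77 - 5.4) = -6.066%, loss ≈ 11121 × 6.066/100 ≈ 675.
Year 2014: gap = -1.8 × (7.05 - 5.4) = -2.97%, loss ≈ 11121 × 2.97/100 ≈ 330.
Year 2015: gap = -1.8 × (10.52 - 5.4) = -9.216%, loss ≈ 11121 × 9.216/100 ≈ 1025.
Year 2016: gap = -1.8 × (10.56 - 5.4) = -9.288%, loss ≈ 11121 × 9.288/100 ≈ 1033.
Total lost output = 1003 + 675 + 330 + 1025 + 1033 = 4066 billion.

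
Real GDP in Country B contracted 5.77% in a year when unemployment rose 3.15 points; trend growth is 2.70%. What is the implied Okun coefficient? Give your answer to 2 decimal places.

β ≈ 2.69

Growth form: g_Y = g_Y* - β × Δu, so β = (g_Y* - g_Y)/Δu.
β = (2.7 + 5.77)/3.15 = 8.47/3.15 = 2.69.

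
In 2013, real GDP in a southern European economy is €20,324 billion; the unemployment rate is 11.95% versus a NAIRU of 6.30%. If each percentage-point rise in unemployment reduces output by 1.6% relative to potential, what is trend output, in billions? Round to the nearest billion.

Unemployment gap = 11.95 - 6.3 = 5.65 points, so output gap = -1.6 × 5.65 = -9.04%.
Since Y = Y* × (1 + gap/100), Y* = 20324/0.9096 ≈ 22344 billion.

€22,344 billion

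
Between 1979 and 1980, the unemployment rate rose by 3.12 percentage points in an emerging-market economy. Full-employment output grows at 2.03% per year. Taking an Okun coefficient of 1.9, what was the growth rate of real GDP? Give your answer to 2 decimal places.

-3.90%

Growth-rate Okun's law: g_Y = g_Y* - β × Δu.
g_Y = 2.03 - 1.9 × (3.12) = 2.03 - 5.928 = -3.898%, i.e. -3.90% to 2 d.p.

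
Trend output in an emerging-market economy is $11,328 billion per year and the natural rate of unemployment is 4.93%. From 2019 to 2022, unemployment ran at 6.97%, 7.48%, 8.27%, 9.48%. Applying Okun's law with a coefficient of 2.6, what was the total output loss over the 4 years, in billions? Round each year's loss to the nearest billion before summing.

Year 2019: gap = -2.6 × (6.97 - 4.93) = -5.304%, loss ≈ 11328 × 5.304/100 ≈ 601.
Year 2020: gap = -2.6 × (7.48 - 4.93) = -6.63%, loss ≈ 11328 × 6.63/100 ≈ 751.
Year 2021: gap = -2.6 × (8.27 - 4.93) = -8.684%, loss ≈ 11328 × 8.684/100 ≈ 984.
Year 2022: gap = -2.6 × (9.48 - 4.93) = -11.83%, loss ≈ 11328 × 11.83/100 ≈ 1340.
Total lost output = 601 + 751 + 984 + 1340 = 3676 billion.

$3,676 billion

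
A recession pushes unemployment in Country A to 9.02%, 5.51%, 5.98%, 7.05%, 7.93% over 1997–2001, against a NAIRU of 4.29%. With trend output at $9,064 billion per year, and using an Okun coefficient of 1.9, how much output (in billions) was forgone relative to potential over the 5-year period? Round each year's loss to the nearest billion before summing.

Year 1997: gap = -1.9 × (9.02 - 4.29) = -8.987%, loss ≈ 9064 × 8.987/100 ≈ 815.
Year 1998: gap = -1.9 × (5.51 - 4.29) = -2.318%, loss ≈ 9064 × 2.318/100 ≈ 210.
Year 1999: gap = -1.9 × (5.98 - 4.29) = -3.211%, loss ≈ 9064 × 3.211/100 ≈ 291.
Year 2000: gap = -1.9 × (7.05 - 4.29) = -5.244%, loss ≈ 9064 × 5.244/100 ≈ 475.
Year 2001: gap = -1.9 × (7.93 - 4.29) = -6.916%, loss ≈ 9064 × 6.916/100 ≈ 627.
Total lost output = 815 + 210 + 291 + 475 + 627 = 2418 billion.

$2,418 billion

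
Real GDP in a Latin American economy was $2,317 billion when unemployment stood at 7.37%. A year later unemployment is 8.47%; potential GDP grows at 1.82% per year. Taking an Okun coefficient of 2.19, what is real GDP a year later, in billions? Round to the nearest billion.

Δu = 8.47 - 7.37 = 1.1 points.
Okun's law (growth form): g_Y = g_Y* - β × Δu = 1.82 - 2.19 × (1.10) = 1.82 - 2.409 = -0.589%.
Real GDP in the next year = 2317 × (1 - 0.589/100) = 2317 × 0.99411 ≈ 2303 billion.

$2,303 billion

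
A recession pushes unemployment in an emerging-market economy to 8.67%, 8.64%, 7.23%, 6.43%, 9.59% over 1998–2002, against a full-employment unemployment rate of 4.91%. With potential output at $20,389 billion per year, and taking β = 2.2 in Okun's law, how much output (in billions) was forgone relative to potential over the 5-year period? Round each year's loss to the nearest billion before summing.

Year 1998: gap = -2.2 × (8.67 - 4.91) = -8.272%, loss ≈ 20389 × 8.272/100 ≈ 1687.
Year 1999: gap = -2.2 × (8.64 - 4.91) = -8.206%, loss ≈ 20389 × 8.206/100 ≈ 1673.
Year 2000: gap = -2.2 × (7.23 - 4.91) = -5.104%, loss ≈ 20389 × 5.104/100 ≈ 1041.
Year 2001: gap = -2.2 × (6.43 - 4.91) = -3.344%, loss ≈ 20389 × 3.344/100 ≈ 682.
Year 2002: gap = -2.2 × (9.59 - 4.91) = -10.296%, loss ≈ 20389 × 10.296/100 ≈ 2099.
Total lost output = 1687 + 1673 + 1041 + 682 + 2099 = 7182 billion.

$7,182 billion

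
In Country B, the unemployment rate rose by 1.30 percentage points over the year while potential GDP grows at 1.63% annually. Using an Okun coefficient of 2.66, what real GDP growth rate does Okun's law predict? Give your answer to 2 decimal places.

Growth-rate Okun's law: g_Y = g_Y* - β × Δu.
g_Y = 1.63 - 2.66 × (1.30) = 1.63 - 3.458 = -1.828%, i.e. -1.83% to 2 d.p.

-1.83%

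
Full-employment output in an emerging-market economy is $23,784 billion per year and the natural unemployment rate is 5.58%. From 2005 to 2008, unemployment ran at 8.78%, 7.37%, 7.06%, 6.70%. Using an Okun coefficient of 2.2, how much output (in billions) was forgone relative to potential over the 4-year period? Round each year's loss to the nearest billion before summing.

Year 2005: gap = -2.2 × (8.78 - 5.58) = -7.04%, loss ≈ 23784 × 7.04/100 ≈ 1674.
Year 2006: gap = -2.2 × (7.37 - 5.58) = -3.938%, loss ≈ 23784 × 3.938/100 ≈ 937.
Year 2007: gap = -2.2 × (7.06 - 5.58) = -3.256%, loss ≈ 23784 × 3.256/100 ≈ 774.
Year 2008: gap = -2.2 × (6.7 - 5.58) = -2.464%, loss ≈ 23784 × 2.464/100 ≈ 586.
Total lost output = 1674 + 937 + 774 + 586 = 3971 billion.

$3,971 billion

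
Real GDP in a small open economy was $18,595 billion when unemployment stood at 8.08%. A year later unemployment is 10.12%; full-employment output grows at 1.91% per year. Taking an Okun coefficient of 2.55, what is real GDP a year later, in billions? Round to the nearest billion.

$17,983 billion

Δu = 10.12 - 8.08 = 2.04 points.
Okun's law (growth form): g_Y = g_Y* - β × Δu = 1.91 - 2.55 × (2.04) = 1.91 - 5.202 = -3.292%.
Real GDP in the next year = 18595 × (1 - 3.292/100) = 18595 × 0.96708 ≈ 17983 billion.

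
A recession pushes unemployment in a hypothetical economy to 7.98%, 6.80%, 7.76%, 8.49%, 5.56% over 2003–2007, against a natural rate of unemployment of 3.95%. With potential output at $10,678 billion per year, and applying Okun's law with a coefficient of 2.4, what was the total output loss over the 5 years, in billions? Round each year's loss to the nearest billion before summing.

$4,315 billion

Year 2003: gap = -2.4 × (7.98 - 3.95) = -9.672%, loss ≈ 10678 × 9.672/100 ≈ 1033.
Year 2004: gap = -2.4 × (6.8 - 3.95) = -6.84%, loss ≈ 10678 × 6.84/100 ≈ 730.
Year 2005: gap = -2.4 × (7.76 - 3.95) = -9.144%, loss ≈ 10678 × 9.144/100 ≈ 976.
Year 2006: gap = -2.4 × (8.49 - 3.95) = -10.896%, loss ≈ 10678 × 10.896/100 ≈ 1163.
Year 2007: gap = -2.4 × (5.56 - 3.95) = -3.864%, loss ≈ 10678 × 3.864/100 ≈ 413.
Total lost output = 1033 + 730 + 976 + 1163 + 413 = 4315 billion.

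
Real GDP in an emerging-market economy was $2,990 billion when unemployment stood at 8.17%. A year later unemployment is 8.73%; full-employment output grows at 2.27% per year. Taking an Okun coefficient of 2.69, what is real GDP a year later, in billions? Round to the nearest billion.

$3,013 billion

Δu = 8.73 - 8.17 = 0.56 points.
Okun's law (growth form): g_Y = g_Y* - β × Δu = 2.27 - 2.69 × (0.56) = 2.27 - 1.5064 = 0.7636%.
Real GDP in the next year = 2990 × (1 + 0.7636/100) = 2990 × 1.007636 ≈ 3013 billion.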